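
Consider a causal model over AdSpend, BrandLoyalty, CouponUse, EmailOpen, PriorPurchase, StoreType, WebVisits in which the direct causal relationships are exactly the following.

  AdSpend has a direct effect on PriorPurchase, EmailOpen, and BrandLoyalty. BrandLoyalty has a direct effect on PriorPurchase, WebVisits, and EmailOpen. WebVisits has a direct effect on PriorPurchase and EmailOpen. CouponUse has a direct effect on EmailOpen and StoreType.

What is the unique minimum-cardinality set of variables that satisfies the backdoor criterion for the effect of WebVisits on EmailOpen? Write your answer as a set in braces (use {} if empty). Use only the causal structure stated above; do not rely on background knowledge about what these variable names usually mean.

Variables eligible for adjustment (non-descendants of WebVisits, excluding WebVisits and EmailOpen): {AdSpend, BrandLoyalty, CouponUse, StoreType}.
Backdoor paths from WebVisits to EmailOpen:
  P1: WebVisits <- BrandLoyalty <- AdSpend -> EmailOpen
  P2: WebVisits <- BrandLoyalty -> PriorPurchase <- AdSpend -> EmailOpen
  P3: WebVisits <- BrandLoyalty -> EmailOpen
The empty set is not sufficient: P1 (WebVisits <- BrandLoyalty <- AdSpend -> EmailOpen) has no collider blocking it and no conditioned non-collider, so it is open.
Try {BrandLoyalty}:
  P1: blocked at chain node BrandLoyalty ∈ conditioning set.
  P2: blocked at fork node BrandLoyalty ∈ conditioning set.
  P3: blocked at fork node BrandLoyalty ∈ conditioning set.
{BrandLoyalty} contains no descendant of WebVisits and blocks every backdoor path.
No other singleton works — e.g. {AdSpend} leaves P3 open — so {BrandLoyalty} is the unique smallest valid adjustment set.

{BrandLoyalty}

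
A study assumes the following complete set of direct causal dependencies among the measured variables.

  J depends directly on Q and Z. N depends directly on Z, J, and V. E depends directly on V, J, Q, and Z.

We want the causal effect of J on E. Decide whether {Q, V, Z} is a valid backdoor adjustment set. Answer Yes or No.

Yes

Backdoor paths from J to E (paths whose first edge points into J):
  P1: J <- Q -> E
  P2: J <- Z -> E
  P3: J <- Z -> N <- V -> E
Condition 1 (no descendant of J in the set): holds — descendants of J are {E, N}; none are in {Q, V, Z}.
Condition 2 (every backdoor path blocked by {Q, V, Z}):
  P1: blocked at fork node Q ∈ conditioning set.
  P2: blocked at fork node Z ∈ conditioning set.
  P3: blocked at fork node Z ∈ conditioning set.
{Q, V, Z} satisfies the backdoor criterion.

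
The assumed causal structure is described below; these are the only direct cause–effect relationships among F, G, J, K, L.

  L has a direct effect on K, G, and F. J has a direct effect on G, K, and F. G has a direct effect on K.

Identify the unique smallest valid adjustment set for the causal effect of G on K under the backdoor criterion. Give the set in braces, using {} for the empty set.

{J, L}

Variables eligible for adjustment (non-descendants of G, excluding G and K): {F, J, L}.
Backdoor paths from G to K:
  P1: G <- J -> F <- L -> K
  P2: G <- J -> K
  P3: G <- L -> F <- J -> K
  P4: G <- L -> K
The empty set is not sufficient: P2 (G <- J -> K) has no collider blocking it and no conditioned non-collider, so it is open.
Try {J, L}:
  P1: blocked at fork node J ∈ conditioning set.
  P2: blocked at fork node J ∈ conditioning set.
  P3: blocked at fork node L ∈ conditioning set.
  P4: blocked at fork node L ∈ conditioning set.
{J, L} contains no descendant of G and blocks every backdoor path.
Every element of {J, L} is needed (dropping J leaves P2 open; dropping L leaves P4 open), so no proper subset is valid.
Among all size-2 subsets of the eligible variables, only {J, L} blocks every backdoor path, so it is the unique smallest valid adjustment set.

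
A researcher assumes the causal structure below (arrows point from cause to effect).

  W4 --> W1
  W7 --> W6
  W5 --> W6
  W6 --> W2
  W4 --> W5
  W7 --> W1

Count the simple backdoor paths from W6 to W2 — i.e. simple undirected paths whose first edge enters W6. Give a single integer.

A backdoor path from W6 to W2 is any simple undirected path whose first edge points into W6 (i.e. leaves W6 via a parent).
Parents of W6: {W5, W7}.
No simple path from any parent of W6 reaches W2 without revisiting W6, so there are no backdoor paths.

0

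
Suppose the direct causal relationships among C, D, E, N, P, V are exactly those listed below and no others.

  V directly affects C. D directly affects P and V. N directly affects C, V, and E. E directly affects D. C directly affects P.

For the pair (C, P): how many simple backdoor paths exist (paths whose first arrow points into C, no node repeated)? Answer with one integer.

4

A backdoor path from C to P is any simple undirected path whose first edge points into C (i.e. leaves C via a parent).
Parents of C: {N, V}.
Enumerating:
  P1: C <- N -> E -> D -> P
  P2: C <- N -> V <- D -> P
  P3: C <- V <- N -> E -> D -> P
  P4: C <- V <- D -> P
That exhausts the simple backdoor paths. Count: 4.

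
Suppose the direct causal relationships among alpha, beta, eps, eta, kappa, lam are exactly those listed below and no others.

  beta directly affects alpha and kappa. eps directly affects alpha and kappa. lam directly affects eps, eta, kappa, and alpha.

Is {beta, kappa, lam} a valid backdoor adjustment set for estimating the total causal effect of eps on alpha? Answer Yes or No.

Backdoor paths from eps to alpha (paths whose first edge points into eps):
  P1: eps <- lam -> kappa <- beta -> alpha
  P2: eps <- lam -> alpha
Condition 1 (no descendant of eps in the set): FAILS — kappa is a descendant of eps.
Condition 2 (every backdoor path blocked by {beta, kappa, lam}):
  P1: blocked at fork node lam ∈ conditioning set.
  P2: blocked at fork node lam ∈ conditioning set.
{beta, kappa, lam} does not satisfy the backdoor criterion.

No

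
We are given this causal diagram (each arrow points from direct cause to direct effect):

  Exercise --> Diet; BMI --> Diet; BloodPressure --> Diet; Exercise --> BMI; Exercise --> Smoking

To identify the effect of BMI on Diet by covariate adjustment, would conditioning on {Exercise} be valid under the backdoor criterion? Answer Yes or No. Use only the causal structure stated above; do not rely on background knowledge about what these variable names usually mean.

Yes

Backdoor paths from BMI to Diet (paths whose first edge points into BMI):
  P1: BMI <- Exercise -> Diet
Condition 1 (no descendant of BMI in the set): holds — descendants of BMI are {Diet}; none are in {Exercise}.
Condition 2 (every backdoor path blocked by {Exercise}):
  P1: blocked at fork node Exercise ∈ conditioning set.
{Exercise} satisfies the backdoor criterion.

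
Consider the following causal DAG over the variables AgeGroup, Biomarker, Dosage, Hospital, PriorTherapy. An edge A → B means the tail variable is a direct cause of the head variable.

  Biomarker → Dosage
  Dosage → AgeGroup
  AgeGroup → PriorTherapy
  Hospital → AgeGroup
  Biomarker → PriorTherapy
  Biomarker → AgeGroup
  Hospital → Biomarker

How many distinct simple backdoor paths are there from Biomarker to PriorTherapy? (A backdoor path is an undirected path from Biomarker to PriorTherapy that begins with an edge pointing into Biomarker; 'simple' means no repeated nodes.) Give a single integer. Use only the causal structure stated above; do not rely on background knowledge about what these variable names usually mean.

A backdoor path from Biomarker to PriorTherapy is any simple undirected path whose first edge points into Biomarker (i.e. leaves Biomarker via a parent).
Parents of Biomarker: {Hospital}.
Enumerating:
  P1: Biomarker <- Hospital -> AgeGroup -> PriorTherapy
That exhausts the simple backdoor paths. Count: 1.

1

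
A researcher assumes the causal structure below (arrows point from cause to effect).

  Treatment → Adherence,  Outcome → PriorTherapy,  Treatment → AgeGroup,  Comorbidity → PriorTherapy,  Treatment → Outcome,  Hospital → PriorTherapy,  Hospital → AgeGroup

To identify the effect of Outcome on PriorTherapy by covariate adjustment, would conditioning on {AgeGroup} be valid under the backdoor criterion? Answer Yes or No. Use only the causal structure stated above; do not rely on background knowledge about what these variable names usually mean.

Backdoor paths from Outcome to PriorTherapy (paths whose first edge points into Outcome):
  P1: Outcome <- Treatment -> AgeGroup <- Hospital -> PriorTherapy
Condition 1 (no descendant of Outcome in the set): holds — descendants of Outcome are {PriorTherapy}; none are in {AgeGroup}.
Condition 2 (every backdoor path blocked by {AgeGroup}):
  P1: open — collider(s) AgeGroup are conditioned on (or have a conditioned descendant) and no non-collider on the path is in the set.
{AgeGroup} does not satisfy the backdoor criterion.

No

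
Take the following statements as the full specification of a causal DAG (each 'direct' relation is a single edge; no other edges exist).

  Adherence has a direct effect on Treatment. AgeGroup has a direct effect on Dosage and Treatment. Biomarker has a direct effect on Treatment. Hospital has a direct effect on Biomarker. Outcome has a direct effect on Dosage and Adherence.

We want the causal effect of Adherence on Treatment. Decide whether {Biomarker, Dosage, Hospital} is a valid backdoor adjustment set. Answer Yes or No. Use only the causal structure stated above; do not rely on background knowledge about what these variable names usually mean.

No

Backdoor paths from Adherence to Treatment (paths whose first edge points into Adherence):
  P1: Adherence <- Outcome -> Dosage <- AgeGroup -> Treatment
Condition 1 (no descendant of Adherence in the set): holds — descendants of Adherence are {Treatment}; none are in {Biomarker, Dosage, Hospital}.
Condition 2 (every backdoor path blocked by {Biomarker, Dosage, Hospital}):
  P1: open — collider(s) Dosage are conditioned on (or have a conditioned descendant) and no non-collider on the path is in the set.
{Biomarker, Dosage, Hospital} does not satisfy the backdoor criterion.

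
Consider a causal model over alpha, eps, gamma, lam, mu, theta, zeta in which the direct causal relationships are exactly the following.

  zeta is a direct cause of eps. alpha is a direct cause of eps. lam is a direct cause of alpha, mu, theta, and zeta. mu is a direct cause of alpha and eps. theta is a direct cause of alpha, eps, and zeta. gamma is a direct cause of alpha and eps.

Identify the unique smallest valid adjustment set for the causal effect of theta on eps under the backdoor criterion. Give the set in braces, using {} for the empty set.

Variables eligible for adjustment (non-descendants of theta, excluding theta and eps): {gamma, lam, mu}.
Backdoor paths from theta to eps:
  P1: theta <- lam -> mu -> alpha <- gamma -> eps
  P2: theta <- lam -> mu -> alpha -> eps
  P3: theta <- lam -> mu -> eps
  P4: theta <- lam -> zeta -> eps
  P5: theta <- lam -> alpha <- gamma -> eps
  P6: theta <- lam -> alpha <- mu -> eps
  P7: theta <- lam -> alpha -> eps
The empty set is not sufficient: P2 (theta <- lam -> mu -> alpha -> eps) has no collider blocking it and no conditioned non-collider, so it is open.
Try {lam}:
  P1: blocked at fork node lam ∈ conditioning set.
  P2: blocked at fork node lam ∈ conditioning set.
  P3: blocked at fork node lam ∈ conditioning set.
  P4: blocked at fork node lam ∈ conditioning set.
  P5: blocked at fork node lam ∈ conditioning set.
  P6: blocked at fork node lam ∈ conditioning set.
  P7: blocked at fork node lam ∈ conditioning set.
{lam} contains no descendant of theta and blocks every backdoor path.
No other singleton works — e.g. {gamma} leaves P2 open — so {lam} is the unique smallest valid adjustment set.

{lam}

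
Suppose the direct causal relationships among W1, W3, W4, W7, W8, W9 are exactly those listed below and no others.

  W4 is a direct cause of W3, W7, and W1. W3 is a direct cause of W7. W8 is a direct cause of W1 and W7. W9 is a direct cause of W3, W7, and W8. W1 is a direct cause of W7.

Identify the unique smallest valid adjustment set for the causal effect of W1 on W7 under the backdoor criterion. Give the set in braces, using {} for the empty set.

{W4, W8}

Variables eligible for adjustment (non-descendants of W1, excluding W1 and W7): {W3, W4, W8, W9}.
Backdoor paths from W1 to W7:
  P1: W1 <- W4 -> W3 <- W9 -> W8 -> W7
  P2: W1 <- W4 -> W3 <- W9 -> W7
  P3: W1 <- W4 -> W3 -> W7
  P4: W1 <- W4 -> W7
  P5: W1 <- W8 <- W9 -> W3 <- W4 -> W7
  P6: W1 <- W8 <- W9 -> W3 -> W7
  P7: W1 <- W8 <- W9 -> W7
  P8: W1 <- W8 -> W7
The empty set is not sufficient: P3 (W1 <- W4 -> W3 -> W7) has no collider blocking it and no conditioned non-collider, so it is open.
Try {W4, W8}:
  P1: blocked at fork node W4 ∈ conditioning set.
  P2: blocked at fork node W4 ∈ conditioning set.
  P3: blocked at fork node W4 ∈ conditioning set.
  P4: blocked at fork node W4 ∈ conditioning set.
  P5: blocked at chain node W8 ∈ conditioning set.
  P6: blocked at chain node W8 ∈ conditioning set.
  P7: blocked at chain node W8 ∈ conditioning set.
  P8: blocked at fork node W8 ∈ conditioning set.
{W4, W8} contains no descendant of W1 and blocks every backdoor path.
Every element of {W4, W8} is needed (dropping W4 leaves P3 open; dropping W8 leaves P6 open), so no proper subset is valid.
Among all size-2 subsets of the eligible variables, only {W4, W8} blocks every backdoor path, so it is the unique smallest valid adjustment set.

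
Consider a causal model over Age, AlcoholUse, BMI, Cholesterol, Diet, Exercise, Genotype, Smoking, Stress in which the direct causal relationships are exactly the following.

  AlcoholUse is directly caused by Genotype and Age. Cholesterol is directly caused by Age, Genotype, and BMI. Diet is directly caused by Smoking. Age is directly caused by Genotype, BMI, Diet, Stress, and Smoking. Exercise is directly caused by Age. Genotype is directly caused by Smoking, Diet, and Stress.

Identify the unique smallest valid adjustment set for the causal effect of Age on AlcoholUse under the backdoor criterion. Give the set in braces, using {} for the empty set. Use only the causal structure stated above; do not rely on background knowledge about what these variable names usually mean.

{Genotype}

Variables eligible for adjustment (non-descendants of Age, excluding Age and AlcoholUse): {BMI, Diet, Genotype, Smoking, Stress}.
Backdoor paths from Age to AlcoholUse:
  P1: Age <- Smoking -> Diet -> Genotype -> AlcoholUse
  P2: Age <- Smoking -> Genotype -> AlcoholUse
  P3: Age <- Stress -> Genotype -> AlcoholUse
  P4: Age <- BMI -> Cholesterol <- Genotype -> AlcoholUse
  P5: Age <- Diet <- Smoking -> Genotype -> AlcoholUse
  P6: Age <- Diet -> Genotype -> AlcoholUse
  P7: Age <- Genotype -> AlcoholUse
The empty set is not sufficient: P1 (Age <- Smoking -> Diet -> Genotype -> AlcoholUse) has no collider blocking it and no conditioned non-collider, so it is open.
Try {Genotype}:
  P1: blocked at chain node Genotype ∈ conditioning set.
  P2: blocked at chain node Genotype ∈ conditioning set.
  P3: blocked at chain node Genotype ∈ conditioning set.
  P4: blocked at collider Cholesterol (neither it nor any descendant is in the conditioning set).
  P5: blocked at chain node Genotype ∈ conditioning set.
  P6: blocked at chain node Genotype ∈ conditioning set.
  P7: blocked at fork node Genotype ∈ conditioning set.
{Genotype} contains no descendant of Age and blocks every backdoor path.
No other singleton works — e.g. {Smoking} leaves P3 open — so {Genotype} is the unique smallest valid adjustment set.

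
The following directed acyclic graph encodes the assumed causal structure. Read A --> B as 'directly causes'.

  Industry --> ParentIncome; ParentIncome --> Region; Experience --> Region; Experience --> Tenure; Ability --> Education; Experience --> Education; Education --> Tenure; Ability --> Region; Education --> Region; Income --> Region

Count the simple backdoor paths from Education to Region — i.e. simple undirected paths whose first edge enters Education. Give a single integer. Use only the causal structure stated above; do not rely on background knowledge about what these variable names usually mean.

A backdoor path from Education to Region is any simple undirected path whose first edge points into Education (i.e. leaves Education via a parent).
Parents of Education: {Ability, Experience}.
Enumerating:
  P1: Education <- Ability -> Region
  P2: Education <- Experience -> Region
That exhausts the simple backdoor paths. Count: 2.

2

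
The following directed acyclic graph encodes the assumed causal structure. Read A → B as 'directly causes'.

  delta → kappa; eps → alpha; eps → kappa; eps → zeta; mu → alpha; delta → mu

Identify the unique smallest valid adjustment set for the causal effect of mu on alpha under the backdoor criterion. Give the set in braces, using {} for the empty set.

Variables eligible for adjustment (non-descendants of mu, excluding mu and alpha): {delta, eps, kappa, zeta}.
Backdoor paths from mu to alpha:
  P1: mu <- delta -> kappa <- eps -> alpha
Each backdoor path contains an unconditioned collider, so every path is already blocked with the empty conditioning set:
  P1: blocked at collider kappa (neither it nor any descendant is in the conditioning set).
The empty set is therefore the unique smallest valid set.

{}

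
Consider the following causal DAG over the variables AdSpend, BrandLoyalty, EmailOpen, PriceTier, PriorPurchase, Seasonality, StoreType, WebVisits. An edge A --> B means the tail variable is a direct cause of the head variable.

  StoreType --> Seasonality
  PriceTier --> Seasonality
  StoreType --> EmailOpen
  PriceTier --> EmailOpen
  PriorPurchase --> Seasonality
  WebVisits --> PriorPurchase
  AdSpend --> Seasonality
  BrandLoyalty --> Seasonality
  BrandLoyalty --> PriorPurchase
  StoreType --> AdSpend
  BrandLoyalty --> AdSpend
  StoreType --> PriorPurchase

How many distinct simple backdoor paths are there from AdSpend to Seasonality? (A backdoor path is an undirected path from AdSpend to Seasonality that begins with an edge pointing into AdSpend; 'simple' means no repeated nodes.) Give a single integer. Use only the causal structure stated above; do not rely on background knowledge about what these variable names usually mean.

8

A backdoor path from AdSpend to Seasonality is any simple undirected path whose first edge points into AdSpend (i.e. leaves AdSpend via a parent).
Parents of AdSpend: {BrandLoyalty, StoreType}.
Enumerating:
  P1: AdSpend <- BrandLoyalty -> PriorPurchase <- StoreType -> Seasonality
  P2: AdSpend <- BrandLoyalty -> PriorPurchase <- StoreType -> EmailOpen <- PriceTier -> Seasonality
  P3: AdSpend <- BrandLoyalty -> PriorPurchase -> Seasonality
  P4: AdSpend <- BrandLoyalty -> Seasonality
  P5: AdSpend <- StoreType -> PriorPurchase <- BrandLoyalty -> Seasonality
  P6: AdSpend <- StoreType -> PriorPurchase -> Seasonality
  P7: AdSpend <- StoreType -> Seasonality
  P8: AdSpend <- StoreType -> EmailOpen <- PriceTier -> Seasonality
That exhausts the simple backdoor paths. Count: 8.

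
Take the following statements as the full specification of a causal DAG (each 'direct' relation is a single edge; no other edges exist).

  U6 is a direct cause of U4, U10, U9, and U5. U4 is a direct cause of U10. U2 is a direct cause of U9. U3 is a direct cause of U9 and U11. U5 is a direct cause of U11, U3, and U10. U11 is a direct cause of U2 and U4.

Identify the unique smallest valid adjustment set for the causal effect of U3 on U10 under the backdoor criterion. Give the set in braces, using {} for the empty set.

Variables eligible for adjustment (non-descendants of U3, excluding U3 and U10): {U5, U6}.
Backdoor paths from U3 to U10:
  P1: U3 <- U5 <- U6 -> U4 -> U10
  P2: U3 <- U5 <- U6 -> U10
  P3: U3 <- U5 <- U6 -> U9 <- U2 <- U11 -> U4 -> U10
  P4: U3 <- U5 -> U11 -> U2 -> U9 <- U6 -> U4 -> U10
  P5: U3 <- U5 -> U11 -> U2 -> U9 <- U6 -> U10
  P6: U3 <- U5 -> U11 -> U4 <- U6 -> U10
  P7: U3 <- U5 -> U11 -> U4 -> U10
  P8: U3 <- U5 -> U10
The empty set is not sufficient: P1 (U3 <- U5 <- U6 -> U4 -> U10) has no collider blocking it and no conditioned non-collider, so it is open.
Try {U5}:
  P1: blocked at chain node U5 ∈ conditioning set.
  P2: blocked at chain node U5 ∈ conditioning set.
  P3: blocked at chain node U5 ∈ conditioning set.
  P4: blocked at fork node U5 ∈ conditioning set.
  P5: blocked at fork node U5 ∈ conditioning set.
  P6: blocked at fork node U5 ∈ conditioning set.
  P7: blocked at fork node U5 ∈ conditioning set.
  P8: blocked at fork node U5 ∈ conditioning set.
{U5} contains no descendant of U3 and blocks every backdoor path.
No other singleton works — e.g. {U6} leaves P7 open — so {U5} is the unique smallest valid adjustment set.

{U5}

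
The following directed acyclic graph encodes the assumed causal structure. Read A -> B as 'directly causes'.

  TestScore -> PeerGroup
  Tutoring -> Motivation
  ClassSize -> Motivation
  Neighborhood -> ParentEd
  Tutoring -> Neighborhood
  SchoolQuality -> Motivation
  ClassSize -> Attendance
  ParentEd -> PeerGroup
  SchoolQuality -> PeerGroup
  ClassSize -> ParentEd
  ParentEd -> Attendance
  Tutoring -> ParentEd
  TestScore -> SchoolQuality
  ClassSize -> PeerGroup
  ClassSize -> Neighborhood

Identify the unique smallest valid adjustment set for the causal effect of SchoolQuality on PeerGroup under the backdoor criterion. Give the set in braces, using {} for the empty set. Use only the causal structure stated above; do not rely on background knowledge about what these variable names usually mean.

Variables eligible for adjustment (non-descendants of SchoolQuality, excluding SchoolQuality and PeerGroup): {Attendance, ClassSize, Neighborhood, ParentEd, TestScore, Tutoring}.
Backdoor paths from SchoolQuality to PeerGroup:
  P1: SchoolQuality <- TestScore -> PeerGroup
The empty set is not sufficient: P1 (SchoolQuality <- TestScore -> PeerGroup) has no collider blocking it and no conditioned non-collider, so it is open.
Try {TestScore}:
  P1: blocked at fork node TestScore ∈ conditioning set.
{TestScore} contains no descendant of SchoolQuality and blocks every backdoor path.
No other singleton works — e.g. {ClassSize} leaves P1 open — so {TestScore} is the unique smallest valid adjustment set.

{TestScore}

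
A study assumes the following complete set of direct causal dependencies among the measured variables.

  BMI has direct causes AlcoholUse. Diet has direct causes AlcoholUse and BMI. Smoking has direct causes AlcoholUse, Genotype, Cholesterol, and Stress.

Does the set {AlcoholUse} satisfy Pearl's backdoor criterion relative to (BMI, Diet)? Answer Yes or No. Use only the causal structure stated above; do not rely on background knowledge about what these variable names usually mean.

Yes

Backdoor paths from BMI to Diet (paths whose first edge points into BMI):
  P1: BMI <- AlcoholUse -> Diet
Condition 1 (no descendant of BMI in the set): holds — descendants of BMI are {Diet}; none are in {AlcoholUse}.
Condition 2 (every backdoor path blocked by {AlcoholUse}):
  P1: blocked at fork node AlcoholUse ∈ conditioning set.
{AlcoholUse} satisfies the backdoor criterion.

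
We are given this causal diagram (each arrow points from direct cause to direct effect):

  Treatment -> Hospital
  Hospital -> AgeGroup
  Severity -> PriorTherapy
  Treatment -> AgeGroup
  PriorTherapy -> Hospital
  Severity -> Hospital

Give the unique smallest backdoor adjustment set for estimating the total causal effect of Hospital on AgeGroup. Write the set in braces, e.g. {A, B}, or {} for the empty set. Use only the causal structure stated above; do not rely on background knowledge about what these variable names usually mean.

Variables eligible for adjustment (non-descendants of Hospital, excluding Hospital and AgeGroup): {PriorTherapy, Severity, Treatment}.
Backdoor paths from Hospital to AgeGroup:
  P1: Hospital <- Treatment -> AgeGroup
The empty set is not sufficient: P1 (Hospital <- Treatment -> AgeGroup) has no collider blocking it and no conditioned non-collider, so it is open.
Try {Treatment}:
  P1: blocked at fork node Treatment ∈ conditioning set.
{Treatment} contains no descendant of Hospital and blocks every backdoor path.
No other singleton works — e.g. {Severity} leaves P1 open — so {Treatment} is the unique smallest valid adjustment set.

{Treatment}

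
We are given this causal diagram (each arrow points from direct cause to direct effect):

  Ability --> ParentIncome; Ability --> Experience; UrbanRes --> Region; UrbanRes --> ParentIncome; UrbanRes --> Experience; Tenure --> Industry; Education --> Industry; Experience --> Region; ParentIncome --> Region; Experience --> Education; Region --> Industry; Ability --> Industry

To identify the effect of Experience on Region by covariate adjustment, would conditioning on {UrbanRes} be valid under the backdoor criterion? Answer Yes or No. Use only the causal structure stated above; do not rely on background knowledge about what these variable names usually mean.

Backdoor paths from Experience to Region (paths whose first edge points into Experience):
  P1: Experience <- UrbanRes -> ParentIncome <- Ability -> Industry <- Region
  P2: Experience <- UrbanRes -> ParentIncome -> Region
  P3: Experience <- UrbanRes -> Region
  P4: Experience <- Ability -> ParentIncome <- UrbanRes -> Region
  P5: Experience <- Ability -> ParentIncome -> Region
  P6: Experience <- Ability -> Industry <- Region
Condition 1 (no descendant of Experience in the set): holds — descendants of Experience are {Education, Industry, Region}; none are in {UrbanRes}.
Condition 2 (every backdoor path blocked by {UrbanRes}):
  P1: blocked at fork node UrbanRes ∈ conditioning set.
  P2: blocked at fork node UrbanRes ∈ conditioning set.
  P3: blocked at fork node UrbanRes ∈ conditioning set.
  P4: blocked at collider ParentIncome (neither it nor any descendant is in the conditioning set).
  P5: open — no interior node is in the conditioning set.
  P6: blocked at collider Industry (neither it nor any descendant is in the conditioning set).
{UrbanRes} does not satisfy the backdoor criterion.

No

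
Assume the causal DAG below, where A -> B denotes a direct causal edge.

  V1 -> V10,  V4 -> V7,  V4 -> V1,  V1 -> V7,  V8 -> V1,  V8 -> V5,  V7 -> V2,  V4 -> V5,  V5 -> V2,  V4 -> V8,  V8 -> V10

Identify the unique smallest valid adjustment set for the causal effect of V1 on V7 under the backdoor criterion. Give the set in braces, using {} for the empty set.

Variables eligible for adjustment (non-descendants of V1, excluding V1 and V7): {V4, V5, V8}.
Backdoor paths from V1 to V7:
  P1: V1 <- V4 -> V8 -> V5 -> V2 <- V7
  P2: V1 <- V4 -> V5 -> V2 <- V7
  P3: V1 <- V4 -> V7
  P4: V1 <- V8 <- V4 -> V5 -> V2 <- V7
  P5: V1 <- V8 <- V4 -> V7
  P6: V1 <- V8 -> V5 <- V4 -> V7
  P7: V1 <- V8 -> V5 -> V2 <- V7
The empty set is not sufficient: P3 (V1 <- V4 -> V7) has no collider blocking it and no conditioned non-collider, so it is open.
Try {V4}:
  P1: blocked at fork node V4 ∈ conditioning set.
  P2: blocked at fork node V4 ∈ conditioning set.
  P3: blocked at fork node V4 ∈ conditioning set.
  P4: blocked at fork node V4 ∈ conditioning set.
  P5: blocked at fork node V4 ∈ conditioning set.
  P6: blocked at collider V5 (neither it nor any descendant is in the conditioning set).
  P7: blocked at collider V2 (neither it nor any descendant is in the conditioning set).
{V4} contains no descendant of V1 and blocks every backdoor path.
No other singleton works — e.g. {V8} leaves P3 open — so {V4} is the unique smallest valid adjustment set.

{V4}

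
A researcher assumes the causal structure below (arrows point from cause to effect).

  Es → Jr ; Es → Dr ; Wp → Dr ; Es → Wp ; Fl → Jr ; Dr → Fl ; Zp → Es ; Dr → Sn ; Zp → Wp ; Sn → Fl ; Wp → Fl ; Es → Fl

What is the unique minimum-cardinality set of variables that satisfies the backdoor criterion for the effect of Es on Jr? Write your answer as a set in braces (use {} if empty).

{Zp}

Variables eligible for adjustment (non-descendants of Es, excluding Es and Jr): {Zp}.
Backdoor paths from Es to Jr:
  P1: Es <- Zp -> Wp -> Dr -> Sn -> Fl -> Jr
  P2: Es <- Zp -> Wp -> Dr -> Fl -> Jr
  P3: Es <- Zp -> Wp -> Fl -> Jr
The empty set is not sufficient: P1 (Es <- Zp -> Wp -> Dr -> Sn -> Fl -> Jr) has no collider blocking it and no conditioned non-collider, so it is open.
Try {Zp}:
  P1: blocked at fork node Zp ∈ conditioning set.
  P2: blocked at fork node Zp ∈ conditioning set.
  P3: blocked at fork node Zp ∈ conditioning set.
{Zp} contains no descendant of Es and blocks every backdoor path.
{Zp} is the unique smallest valid adjustment set.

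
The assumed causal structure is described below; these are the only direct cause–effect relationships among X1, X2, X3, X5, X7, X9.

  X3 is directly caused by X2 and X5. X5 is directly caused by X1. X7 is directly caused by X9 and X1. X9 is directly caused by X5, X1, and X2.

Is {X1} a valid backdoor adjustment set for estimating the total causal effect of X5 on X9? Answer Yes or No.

Yes

Backdoor paths from X5 to X9 (paths whose first edge points into X5):
  P1: X5 <- X1 -> X9
  P2: X5 <- X1 -> X7 <- X9
Condition 1 (no descendant of X5 in the set): holds — descendants of X5 are {X3, X7, X9}; none are in {X1}.
Condition 2 (every backdoor path blocked by {X1}):
  P1: blocked at fork node X1 ∈ conditioning set.
  P2: blocked at fork node X1 ∈ conditioning set.
{X1} satisfies the backdoor criterion.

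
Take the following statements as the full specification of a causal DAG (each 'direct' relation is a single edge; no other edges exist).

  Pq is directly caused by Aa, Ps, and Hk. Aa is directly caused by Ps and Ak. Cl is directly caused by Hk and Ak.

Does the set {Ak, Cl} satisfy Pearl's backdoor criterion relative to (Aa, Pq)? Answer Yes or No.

Backdoor paths from Aa to Pq (paths whose first edge points into Aa):
  P1: Aa <- Ak -> Cl <- Hk -> Pq
  P2: Aa <- Ps -> Pq
Condition 1 (no descendant of Aa in the set): holds — descendants of Aa are {Pq}; none are in {Ak, Cl}.
Condition 2 (every backdoor path blocked by {Ak, Cl}):
  P1: blocked at fork node Ak ∈ conditioning set.
  P2: open — no interior node is in the conditioning set.
{Ak, Cl} does not satisfy the backdoor criterion.

No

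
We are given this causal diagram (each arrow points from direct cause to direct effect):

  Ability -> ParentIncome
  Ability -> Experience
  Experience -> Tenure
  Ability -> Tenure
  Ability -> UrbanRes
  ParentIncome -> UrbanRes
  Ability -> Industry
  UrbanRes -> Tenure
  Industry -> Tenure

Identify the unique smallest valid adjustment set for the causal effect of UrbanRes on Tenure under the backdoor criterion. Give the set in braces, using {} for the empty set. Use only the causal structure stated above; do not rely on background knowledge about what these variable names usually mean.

{Ability}

Variables eligible for adjustment (non-descendants of UrbanRes, excluding UrbanRes and Tenure): {Ability, Experience, Industry, ParentIncome}.
Backdoor paths from UrbanRes to Tenure:
  P1: UrbanRes <- Ability -> Experience -> Tenure
  P2: UrbanRes <- Ability -> Industry -> Tenure
  P3: UrbanRes <- Ability -> Tenure
  P4: UrbanRes <- ParentIncome <- Ability -> Experience -> Tenure
  P5: UrbanRes <- ParentIncome <- Ability -> Industry -> Tenure
  P6: UrbanRes <- ParentIncome <- Ability -> Tenure
The empty set is not sufficient: P1 (UrbanRes <- Ability -> Experience -> Tenure) has no collider blocking it and no conditioned non-collider, so it is open.
Try {Ability}:
  P1: blocked at fork node Ability ∈ conditioning set.
  P2: blocked at fork node Ability ∈ conditioning set.
  P3: blocked at fork node Ability ∈ conditioning set.
  P4: blocked at fork node Ability ∈ conditioning set.
  P5: blocked at fork node Ability ∈ conditioning set.
  P6: blocked at fork node Ability ∈ conditioning set.
{Ability} contains no descendant of UrbanRes and blocks every backdoor path.
No other singleton works — e.g. {ParentIncome} leaves P1 open — so {Ability} is the unique smallest valid adjustment set.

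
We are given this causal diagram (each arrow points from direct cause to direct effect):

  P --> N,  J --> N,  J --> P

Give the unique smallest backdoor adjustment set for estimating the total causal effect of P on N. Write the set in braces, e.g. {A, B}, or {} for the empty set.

Variables eligible for adjustment (non-descendants of P, excluding P and N): {J}.
Backdoor paths from P to N:
  P1: P <- J -> N
The empty set is not sufficient: P1 (P <- J -> N) has no collider blocking it and no conditioned non-collider, so it is open.
Try {J}:
  P1: blocked at fork node J ∈ conditioning set.
{J} contains no descendant of P and blocks every backdoor path.
{J} is the unique smallest valid adjustment set.

{J}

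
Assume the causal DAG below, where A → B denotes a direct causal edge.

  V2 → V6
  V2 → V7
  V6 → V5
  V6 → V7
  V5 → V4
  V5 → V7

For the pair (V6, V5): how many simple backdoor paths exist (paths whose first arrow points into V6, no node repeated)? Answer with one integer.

1

A backdoor path from V6 to V5 is any simple undirected path whose first edge points into V6 (i.e. leaves V6 via a parent).
Parents of V6: {V2}.
Enumerating:
  P1: V6 <- V2 -> V7 <- V5
That exhausts the simple backdoor paths. Count: 1.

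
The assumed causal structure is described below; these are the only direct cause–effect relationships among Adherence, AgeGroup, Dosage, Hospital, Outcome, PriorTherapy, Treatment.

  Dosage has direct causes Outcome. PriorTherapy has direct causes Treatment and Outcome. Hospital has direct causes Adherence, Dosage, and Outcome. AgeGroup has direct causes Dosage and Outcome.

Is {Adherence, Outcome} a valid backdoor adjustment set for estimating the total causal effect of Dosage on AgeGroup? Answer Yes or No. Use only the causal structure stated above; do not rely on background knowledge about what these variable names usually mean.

Yes

Backdoor paths from Dosage to AgeGroup (paths whose first edge points into Dosage):
  P1: Dosage <- Outcome -> AgeGroup
Condition 1 (no descendant of Dosage in the set): holds — descendants of Dosage are {AgeGroup, Hospital}; none are in {Adherence, Outcome}.
Condition 2 (every backdoor path blocked by {Adherence, Outcome}):
  P1: blocked at fork node Outcome ∈ conditioning set.
{Adherence, Outcome} satisfies the backdoor criterion.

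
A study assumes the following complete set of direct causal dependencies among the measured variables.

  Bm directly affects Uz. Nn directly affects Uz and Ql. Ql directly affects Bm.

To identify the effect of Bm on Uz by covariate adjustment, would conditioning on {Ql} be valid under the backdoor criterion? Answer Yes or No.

Backdoor paths from Bm to Uz (paths whose first edge points into Bm):
  P1: Bm <- Ql <- Nn -> Uz
Condition 1 (no descendant of Bm in the set): holds — descendants of Bm are {Uz}; none are in {Ql}.
Condition 2 (every backdoor path blocked by {Ql}):
  P1: blocked at chain node Ql ∈ conditioning set.
{Ql} satisfies the backdoor criterion.

Yes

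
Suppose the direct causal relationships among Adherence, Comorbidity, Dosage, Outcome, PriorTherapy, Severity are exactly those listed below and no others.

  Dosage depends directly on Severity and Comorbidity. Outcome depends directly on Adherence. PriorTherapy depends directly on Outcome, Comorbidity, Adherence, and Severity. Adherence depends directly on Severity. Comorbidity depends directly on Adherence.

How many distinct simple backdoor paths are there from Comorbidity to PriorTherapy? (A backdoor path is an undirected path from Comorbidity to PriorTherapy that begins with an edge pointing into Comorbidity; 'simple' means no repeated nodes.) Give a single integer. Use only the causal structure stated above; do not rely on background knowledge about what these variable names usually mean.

3

A backdoor path from Comorbidity to PriorTherapy is any simple undirected path whose first edge points into Comorbidity (i.e. leaves Comorbidity via a parent).
Parents of Comorbidity: {Adherence}.
Enumerating:
  P1: Comorbidity <- Adherence <- Severity -> PriorTherapy
  P2: Comorbidity <- Adherence -> Outcome -> PriorTherapy
  P3: Comorbidity <- Adherence -> PriorTherapy
That exhausts the simple backdoor paths. Count: 3.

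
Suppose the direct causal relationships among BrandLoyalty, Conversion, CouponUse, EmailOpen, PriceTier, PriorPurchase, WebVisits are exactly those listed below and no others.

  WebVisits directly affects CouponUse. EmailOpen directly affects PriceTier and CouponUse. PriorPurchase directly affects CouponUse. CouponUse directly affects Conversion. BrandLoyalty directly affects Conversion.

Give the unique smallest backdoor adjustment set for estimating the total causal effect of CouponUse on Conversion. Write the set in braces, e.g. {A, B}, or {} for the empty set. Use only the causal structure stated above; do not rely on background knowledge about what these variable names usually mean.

{}

Variables eligible for adjustment (non-descendants of CouponUse, excluding CouponUse and Conversion): {BrandLoyalty, EmailOpen, PriceTier, PriorPurchase, WebVisits}.
Backdoor paths from CouponUse to Conversion:
  (none)
With no backdoor paths the empty set already satisfies the criterion, and it is trivially minimal.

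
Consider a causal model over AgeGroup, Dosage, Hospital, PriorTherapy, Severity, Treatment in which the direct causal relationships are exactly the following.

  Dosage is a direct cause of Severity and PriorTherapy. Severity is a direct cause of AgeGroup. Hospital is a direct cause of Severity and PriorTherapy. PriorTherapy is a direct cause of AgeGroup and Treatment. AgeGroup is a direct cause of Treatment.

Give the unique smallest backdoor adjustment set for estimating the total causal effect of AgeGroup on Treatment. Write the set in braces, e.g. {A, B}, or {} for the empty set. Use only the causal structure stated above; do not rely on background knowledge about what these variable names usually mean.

Variables eligible for adjustment (non-descendants of AgeGroup, excluding AgeGroup and Treatment): {Dosage, Hospital, PriorTherapy, Severity}.
Backdoor paths from AgeGroup to Treatment:
  P1: AgeGroup <- Severity <- Dosage -> PriorTherapy -> Treatment
  P2: AgeGroup <- Severity <- Hospital -> PriorTherapy -> Treatment
  P3: AgeGroup <- PriorTherapy -> Treatment
The empty set is not sufficient: P1 (AgeGroup <- Severity <- Dosage -> PriorTherapy -> Treatment) has no collider blocking it and no conditioned non-collider, so it is open.
Try {PriorTherapy}:
  P1: blocked at chain node PriorTherapy ∈ conditioning set.
  P2: blocked at chain node PriorTherapy ∈ conditioning set.
  P3: blocked at fork node PriorTherapy ∈ conditioning set.
{PriorTherapy} contains no descendant of AgeGroup and blocks every backdoor path.
No other singleton works — e.g. {Dosage} leaves P2 open — so {PriorTherapy} is the unique smallest valid adjustment set.

{PriorTherapy}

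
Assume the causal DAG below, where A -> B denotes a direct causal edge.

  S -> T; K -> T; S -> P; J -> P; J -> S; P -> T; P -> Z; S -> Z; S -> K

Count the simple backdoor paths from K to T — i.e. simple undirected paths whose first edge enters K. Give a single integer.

4

A backdoor path from K to T is any simple undirected path whose first edge points into K (i.e. leaves K via a parent).
Parents of K: {S}.
Enumerating:
  P1: K <- S <- J -> P -> T
  P2: K <- S -> P -> T
  P3: K <- S -> Z <- P -> T
  P4: K <- S -> T
That exhausts the simple backdoor paths. Count: 4.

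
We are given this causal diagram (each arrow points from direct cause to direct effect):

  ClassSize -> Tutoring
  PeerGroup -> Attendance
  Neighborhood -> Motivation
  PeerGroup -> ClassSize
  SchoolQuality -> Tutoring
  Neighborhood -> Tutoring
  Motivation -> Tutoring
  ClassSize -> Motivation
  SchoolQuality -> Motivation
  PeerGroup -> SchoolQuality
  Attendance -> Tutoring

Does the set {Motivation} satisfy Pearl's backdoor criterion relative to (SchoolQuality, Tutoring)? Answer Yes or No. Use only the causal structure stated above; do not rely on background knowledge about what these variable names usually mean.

No

Backdoor paths from SchoolQuality to Tutoring (paths whose first edge points into SchoolQuality):
  P1: SchoolQuality <- PeerGroup -> ClassSize -> Motivation <- Neighborhood -> Tutoring
  P2: SchoolQuality <- PeerGroup -> ClassSize -> Motivation -> Tutoring
  P3: SchoolQuality <- PeerGroup -> ClassSize -> Tutoring
  P4: SchoolQuality <- PeerGroup -> Attendance -> Tutoring
Condition 1 (no descendant of SchoolQuality in the set): FAILS — Motivation is a descendant of SchoolQuality.
Condition 2 (every backdoor path blocked by {Motivation}):
  P1: open — collider(s) Motivation are conditioned on (or have a conditioned descendant) and no non-collider on the path is in the set.
  P2: blocked at chain node Motivation ∈ conditioning set.
  P3: open — no interior node is in the conditioning set.
  P4: open — no interior node is in the conditioning set.
{Motivation} does not satisfy the backdoor criterion.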